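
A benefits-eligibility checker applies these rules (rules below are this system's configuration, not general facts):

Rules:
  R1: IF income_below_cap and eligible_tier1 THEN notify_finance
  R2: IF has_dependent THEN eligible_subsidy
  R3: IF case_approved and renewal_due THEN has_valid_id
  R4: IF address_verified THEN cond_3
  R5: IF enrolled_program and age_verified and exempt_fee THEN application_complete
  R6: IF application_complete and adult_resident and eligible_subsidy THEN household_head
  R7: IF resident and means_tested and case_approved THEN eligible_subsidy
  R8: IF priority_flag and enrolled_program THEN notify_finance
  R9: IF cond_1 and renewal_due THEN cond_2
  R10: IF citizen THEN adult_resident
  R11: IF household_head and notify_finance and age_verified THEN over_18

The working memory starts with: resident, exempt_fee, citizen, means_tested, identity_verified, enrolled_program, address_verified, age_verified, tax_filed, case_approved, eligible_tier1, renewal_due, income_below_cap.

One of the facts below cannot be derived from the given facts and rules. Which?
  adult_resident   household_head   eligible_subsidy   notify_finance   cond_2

Round 1: R1 [IF income_below_cap and eligible_tier1 THEN notify_finance]; R3 [IF case_approved and renewal_due THEN has_valid_id]; R4 [IF address_verified THEN cond_3]; R5 [IF enrolled_program and age_verified and exempt_fee THEN application_complete]; R7 [IF resident and means_tested and case_approved THEN eligible_subsidy]; R10 [IF citizen THEN adult_resident]. New: notify_finance, has_valid_id, cond_3, application_complete, eligible_subsidy, adult_resident.
Round 2: R6 [IF application_complete and adult_resident and eligible_subsidy THEN household_head]. New: household_head.
Round 3: R11 [IF household_head and notify_finance and age_verified THEN over_18]. New: over_18.
Derived: household_head (round 2), notify_finance (round 1), adult_resident (round 1), eligible_subsidy (round 1). cond_2 never appears in any round.

cond_2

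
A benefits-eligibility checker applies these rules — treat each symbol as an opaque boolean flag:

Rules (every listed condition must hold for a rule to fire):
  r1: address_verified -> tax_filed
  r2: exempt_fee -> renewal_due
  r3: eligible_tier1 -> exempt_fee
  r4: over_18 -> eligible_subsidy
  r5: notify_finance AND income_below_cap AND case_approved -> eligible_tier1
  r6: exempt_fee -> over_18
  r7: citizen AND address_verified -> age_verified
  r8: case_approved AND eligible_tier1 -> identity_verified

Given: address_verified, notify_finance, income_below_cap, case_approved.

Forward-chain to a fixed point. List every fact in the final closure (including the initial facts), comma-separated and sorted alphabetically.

address_verified, case_approved, eligible_subsidy, eligible_tier1, exempt_fee, identity_verified, income_below_cap, notify_finance, over_18, renewal_due, tax_filed

Round 1: r1 [address_verified -> tax_filed]; r5 [notify_finance AND income_below_cap AND case_approved -> eligible_tier1]. New: tax_filed, eligible_tier1.
Round 2: r3 [eligible_tier1 -> exempt_fee]; r8 [case_approved AND eligible_tier1 -> identity_verified]. New: exempt_fee, identity_verified.
Round 3: r2 [exempt_fee -> renewal_due]; r6 [exempt_fee -> over_18]. New: renewal_due, over_18.
Round 4: r4 [over_18 -> eligible_subsidy]. New: eligible_subsidy.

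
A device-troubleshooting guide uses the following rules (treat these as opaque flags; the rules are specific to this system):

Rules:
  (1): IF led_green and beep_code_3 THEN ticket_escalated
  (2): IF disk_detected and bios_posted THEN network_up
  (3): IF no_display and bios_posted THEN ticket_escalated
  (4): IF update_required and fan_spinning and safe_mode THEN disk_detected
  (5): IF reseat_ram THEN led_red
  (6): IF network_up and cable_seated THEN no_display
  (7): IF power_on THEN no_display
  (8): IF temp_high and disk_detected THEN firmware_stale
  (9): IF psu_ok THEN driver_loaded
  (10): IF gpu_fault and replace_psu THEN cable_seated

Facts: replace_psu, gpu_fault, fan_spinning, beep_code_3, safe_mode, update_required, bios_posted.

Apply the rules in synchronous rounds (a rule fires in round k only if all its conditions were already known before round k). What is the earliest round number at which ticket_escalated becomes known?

Round 1 fires (4), (10), giving disk_detected, cable_seated.
Round 2 fires (2), giving network_up.
Round 3 fires (6), giving no_display.
Round 4 fires (3), giving ticket_escalated.
ticket_escalated first appears in round 4.

4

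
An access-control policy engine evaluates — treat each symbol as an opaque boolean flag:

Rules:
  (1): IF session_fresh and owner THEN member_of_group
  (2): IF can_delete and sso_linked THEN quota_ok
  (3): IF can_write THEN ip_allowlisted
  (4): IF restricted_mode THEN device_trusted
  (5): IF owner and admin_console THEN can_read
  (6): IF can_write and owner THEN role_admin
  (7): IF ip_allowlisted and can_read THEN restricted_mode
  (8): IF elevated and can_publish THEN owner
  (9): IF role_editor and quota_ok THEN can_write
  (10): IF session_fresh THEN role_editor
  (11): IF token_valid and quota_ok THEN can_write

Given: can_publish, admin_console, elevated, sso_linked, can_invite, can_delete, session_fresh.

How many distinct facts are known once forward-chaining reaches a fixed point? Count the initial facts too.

Round 1: (2) [IF can_delete and sso_linked THEN quota_ok]; (8) [IF elevated and can_publish THEN owner]; (10) [IF session_fresh THEN role_editor]. Adds quota_ok, owner, role_editor.
Round 2: (1) [IF session_fresh and owner THEN member_of_group]; (5) [IF owner and admin_console THEN can_read]; (9) [IF role_editor and quota_ok THEN can_write]. Adds member_of_group, can_read, can_write.
Round 3: (3) [IF can_write THEN ip_allowlisted]; (6) [IF can_write and owner THEN role_admin]. Adds ip_allowlisted, role_admin.
Round 4: (7) [IF ip_allowlisted and can_read THEN restricted_mode]. Adds restricted_mode.
Round 5: (4) [IF restricted_mode THEN device_trusted]. Adds device_trusted.
Closure: {admin_console, can_delete, can_invite, can_publish, can_read, can_write, device_trusted, elevated, ip_allowlisted, member_of_group, owner, quota_ok, restricted_mode, role_admin, role_editor, session_fresh, sso_linked} — 17 facts.

17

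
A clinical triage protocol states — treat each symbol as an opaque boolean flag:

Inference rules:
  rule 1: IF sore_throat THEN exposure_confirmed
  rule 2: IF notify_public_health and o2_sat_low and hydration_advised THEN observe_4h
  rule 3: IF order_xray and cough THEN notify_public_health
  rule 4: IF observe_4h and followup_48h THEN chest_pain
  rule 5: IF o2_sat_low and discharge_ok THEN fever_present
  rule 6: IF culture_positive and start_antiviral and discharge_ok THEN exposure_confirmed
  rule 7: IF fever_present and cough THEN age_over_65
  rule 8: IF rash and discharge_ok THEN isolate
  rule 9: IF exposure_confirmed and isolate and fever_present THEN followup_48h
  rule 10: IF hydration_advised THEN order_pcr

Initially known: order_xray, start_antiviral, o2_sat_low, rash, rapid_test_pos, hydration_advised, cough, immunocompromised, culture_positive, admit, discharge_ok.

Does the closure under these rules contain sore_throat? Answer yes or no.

no

Round 1: rule 3 [IF order_xray and cough THEN notify_public_health]; rule 5 [IF o2_sat_low and discharge_ok THEN fever_present]; rule 6 [IF culture_positive and start_antiviral and discharge_ok THEN exposure_confirmed]; rule 8 [IF rash and discharge_ok THEN isolate]; rule 10 [IF hydration_advised THEN order_pcr]. New: notify_public_health, fever_present, exposure_confirmed, isolate, order_pcr.
Round 2: rule 2 [IF notify_public_health and o2_sat_low and hydration_advised THEN observe_4h]; rule 7 [IF fever_present and cough THEN age_over_65]; rule 9 [IF exposure_confirmed and isolate and fever_present THEN followup_48h]. New: observe_4h, age_over_65, followup_48h.
Round 3: rule 4 [IF observe_4h and followup_48h THEN chest_pain]. New: chest_pain.
Fixed point reached. No rule has sore_throat as a consequent, and it is not given.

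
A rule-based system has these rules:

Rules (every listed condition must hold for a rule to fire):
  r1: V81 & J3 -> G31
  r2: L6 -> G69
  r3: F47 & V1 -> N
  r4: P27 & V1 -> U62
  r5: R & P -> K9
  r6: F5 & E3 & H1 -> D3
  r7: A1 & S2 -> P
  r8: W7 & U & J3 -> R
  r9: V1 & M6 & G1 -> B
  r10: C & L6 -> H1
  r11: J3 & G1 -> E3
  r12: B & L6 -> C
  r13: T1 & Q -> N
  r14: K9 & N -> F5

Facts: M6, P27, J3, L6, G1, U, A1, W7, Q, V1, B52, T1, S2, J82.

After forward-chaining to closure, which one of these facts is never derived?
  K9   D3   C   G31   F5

Round 1 — r2, r4, r7, r8, r9, r11, r13, derive G69, U62, P, R, B, E3, N.
Round 2 — r5, r12, derive K9, C.
Round 3 — r10, r14, derive H1, F5.
Round 4 — r6, derive D3.
Derived: F5 (round 3), C (round 2), D3 (round 4), K9 (round 2). G31 never appears in any round.

G31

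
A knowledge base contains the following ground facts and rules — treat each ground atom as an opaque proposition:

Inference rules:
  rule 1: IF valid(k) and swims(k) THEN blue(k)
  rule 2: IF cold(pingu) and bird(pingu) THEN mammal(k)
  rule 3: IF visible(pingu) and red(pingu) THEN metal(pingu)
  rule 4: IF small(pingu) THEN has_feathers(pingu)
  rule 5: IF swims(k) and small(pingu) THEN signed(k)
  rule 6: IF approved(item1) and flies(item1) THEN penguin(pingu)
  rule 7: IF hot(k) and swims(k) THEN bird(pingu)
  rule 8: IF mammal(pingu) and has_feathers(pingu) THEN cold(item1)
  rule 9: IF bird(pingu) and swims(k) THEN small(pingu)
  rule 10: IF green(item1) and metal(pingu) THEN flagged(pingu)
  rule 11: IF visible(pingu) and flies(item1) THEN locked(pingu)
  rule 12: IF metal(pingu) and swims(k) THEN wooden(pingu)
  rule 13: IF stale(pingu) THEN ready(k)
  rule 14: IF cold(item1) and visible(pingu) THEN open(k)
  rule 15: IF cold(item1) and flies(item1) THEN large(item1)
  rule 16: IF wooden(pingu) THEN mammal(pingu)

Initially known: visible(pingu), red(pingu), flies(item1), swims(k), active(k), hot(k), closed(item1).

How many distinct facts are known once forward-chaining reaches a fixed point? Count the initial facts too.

18

Round 1: rule 3 [IF visible(pingu) and red(pingu) THEN metal(pingu)]; rule 7 [IF hot(k) and swims(k) THEN bird(pingu)]; rule 11 [IF visible(pingu) and flies(item1) THEN locked(pingu)]. New: metal(pingu), bird(pingu), locked(pingu).
Round 2: rule 9 [IF bird(pingu) and swims(k) THEN small(pingu)]; rule 12 [IF metal(pingu) and swims(k) THEN wooden(pingu)]. New: small(pingu), wooden(pingu).
Round 3: rule 4 [IF small(pingu) THEN has_feathers(pingu)]; rule 5 [IF swims(k) and small(pingu) THEN signed(k)]; rule 16 [IF wooden(pingu) THEN mammal(pingu)]. New: has_feathers(pingu), signed(k), mammal(pingu).
Round 4: rule 8 [IF mammal(pingu) and has_feathers(pingu) THEN cold(item1)]. New: cold(item1).
Round 5: rule 14 [IF cold(item1) and visible(pingu) THEN open(k)]; rule 15 [IF cold(item1) and flies(item1) THEN large(item1)]. New: open(k), large(item1).
Closure: {active(k), bird(pingu), closed(item1), cold(item1), flies(item1), has_feathers(pingu), hot(k), large(item1), locked(pingu), mammal(pingu), metal(pingu), open(k), red(pingu), signed(k), small(pingu), swims(k), visible(pingu), wooden(pingu)} — 18 facts.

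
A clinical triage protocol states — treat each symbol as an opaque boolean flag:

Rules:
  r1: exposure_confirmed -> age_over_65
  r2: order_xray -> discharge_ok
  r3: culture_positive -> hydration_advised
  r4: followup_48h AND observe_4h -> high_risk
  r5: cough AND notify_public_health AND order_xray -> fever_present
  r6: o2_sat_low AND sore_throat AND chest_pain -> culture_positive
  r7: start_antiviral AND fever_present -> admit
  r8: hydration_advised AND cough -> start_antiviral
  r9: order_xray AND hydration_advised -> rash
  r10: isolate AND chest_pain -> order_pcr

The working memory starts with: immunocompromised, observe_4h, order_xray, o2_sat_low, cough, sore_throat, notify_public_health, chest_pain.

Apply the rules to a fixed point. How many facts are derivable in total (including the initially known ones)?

15

Round 1: r2 [order_xray -> discharge_ok]; r5 [cough AND notify_public_health AND order_xray -> fever_present]; r6 [o2_sat_low AND sore_throat AND chest_pain -> culture_positive]. Adds discharge_ok, fever_present, culture_positive.
Round 2: r3 [culture_positive -> hydration_advised]. Adds hydration_advised.
Round 3: r8 [hydration_advised AND cough -> start_antiviral]; r9 [order_xray AND hydration_advised -> rash]. Adds start_antiviral, rash.
Round 4: r7 [start_antiviral AND fever_present -> admit]. Adds admit.
Closure: {admit, chest_pain, cough, culture_positive, discharge_ok, fever_present, hydration_advised, immunocompromised, notify_public_health, o2_sat_low, observe_4h, order_xray, rash, sore_throat, start_antiviral} — 15 facts.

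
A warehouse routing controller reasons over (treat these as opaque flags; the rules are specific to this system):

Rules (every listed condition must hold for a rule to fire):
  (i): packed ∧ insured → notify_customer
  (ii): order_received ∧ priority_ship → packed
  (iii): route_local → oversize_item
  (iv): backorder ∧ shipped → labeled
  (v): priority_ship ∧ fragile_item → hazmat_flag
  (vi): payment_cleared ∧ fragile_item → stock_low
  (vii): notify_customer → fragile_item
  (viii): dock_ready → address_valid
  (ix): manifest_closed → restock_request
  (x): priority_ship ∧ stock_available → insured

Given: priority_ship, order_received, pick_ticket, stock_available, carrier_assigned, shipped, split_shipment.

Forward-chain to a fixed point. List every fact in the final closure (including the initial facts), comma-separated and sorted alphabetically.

Round 1: (ii) [order_received ∧ priority_ship → packed]; (x) [priority_ship ∧ stock_available → insured]. Adds packed, insured.
Round 2: (i) [packed ∧ insured → notify_customer]. Adds notify_customer.
Round 3: (vii) [notify_customer → fragile_item]. Adds fragile_item.
Round 4: (v) [priority_ship ∧ fragile_item → hazmat_flag]. Adds hazmat_flag.

carrier_assigned, fragile_item, hazmat_flag, insured, notify_customer, order_received, packed, pick_ticket, priority_ship, shipped, split_shipment, stock_available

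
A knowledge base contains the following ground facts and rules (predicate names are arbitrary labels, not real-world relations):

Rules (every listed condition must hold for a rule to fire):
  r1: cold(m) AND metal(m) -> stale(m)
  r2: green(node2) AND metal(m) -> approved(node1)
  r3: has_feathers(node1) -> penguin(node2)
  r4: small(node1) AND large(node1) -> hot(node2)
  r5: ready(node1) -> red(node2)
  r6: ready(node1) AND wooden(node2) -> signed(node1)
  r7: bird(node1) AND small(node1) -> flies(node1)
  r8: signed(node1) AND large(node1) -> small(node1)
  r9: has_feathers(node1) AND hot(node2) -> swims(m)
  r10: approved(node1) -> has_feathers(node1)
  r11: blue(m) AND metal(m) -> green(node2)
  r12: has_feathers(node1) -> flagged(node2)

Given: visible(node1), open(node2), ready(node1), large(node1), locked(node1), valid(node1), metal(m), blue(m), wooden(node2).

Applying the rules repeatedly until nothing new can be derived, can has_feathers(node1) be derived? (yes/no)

Round 1 — r5, r6, r11, derive red(node2), signed(node1), green(node2).
Round 2 — r2, r8, derive approved(node1), small(node1).
Round 3 — r4, r10, derive hot(node2), has_feathers(node1).
Round 4 — r3, r9, r12, derive penguin(node2), swims(m), flagged(node2).
has_feathers(node1) appears in round 3, so it is derivable.

yes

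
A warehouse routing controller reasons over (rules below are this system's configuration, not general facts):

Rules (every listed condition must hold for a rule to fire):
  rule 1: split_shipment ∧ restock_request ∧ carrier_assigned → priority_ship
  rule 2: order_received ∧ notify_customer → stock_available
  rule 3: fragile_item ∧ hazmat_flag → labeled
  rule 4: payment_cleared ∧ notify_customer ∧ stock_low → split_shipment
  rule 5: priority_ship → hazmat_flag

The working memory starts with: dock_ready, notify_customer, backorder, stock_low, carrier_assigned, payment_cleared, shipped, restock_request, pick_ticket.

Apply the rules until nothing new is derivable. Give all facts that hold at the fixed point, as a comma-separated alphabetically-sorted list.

backorder, carrier_assigned, dock_ready, hazmat_flag, notify_customer, payment_cleared, pick_ticket, priority_ship, restock_request, shipped, split_shipment, stock_low

Round 1: rule 4 [payment_cleared ∧ notify_customer ∧ stock_low → split_shipment]. New: split_shipment.
Round 2: rule 1 [split_shipment ∧ restock_request ∧ carrier_assigned → priority_ship]. New: priority_ship.
Round 3: rule 5 [priority_ship → hazmat_flag]. New: hazmat_flag.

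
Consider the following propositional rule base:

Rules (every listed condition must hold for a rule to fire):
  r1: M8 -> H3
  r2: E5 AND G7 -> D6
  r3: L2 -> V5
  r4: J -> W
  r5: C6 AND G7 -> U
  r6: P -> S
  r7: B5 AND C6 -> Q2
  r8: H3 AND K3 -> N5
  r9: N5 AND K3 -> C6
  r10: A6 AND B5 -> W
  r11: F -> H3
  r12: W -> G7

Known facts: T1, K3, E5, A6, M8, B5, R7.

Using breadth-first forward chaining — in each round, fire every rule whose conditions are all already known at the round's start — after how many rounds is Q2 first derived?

Round 1: r1 [M8 -> H3]; r10 [A6 AND B5 -> W]. Adds H3, W.
Round 2: r8 [H3 AND K3 -> N5]; r12 [W -> G7]. Adds N5, G7.
Round 3: r2 [E5 AND G7 -> D6]; r9 [N5 AND K3 -> C6]. Adds D6, C6.
Round 4: r5 [C6 AND G7 -> U]; r7 [B5 AND C6 -> Q2]. Adds U, Q2.
Q2 first appears in round 4.

4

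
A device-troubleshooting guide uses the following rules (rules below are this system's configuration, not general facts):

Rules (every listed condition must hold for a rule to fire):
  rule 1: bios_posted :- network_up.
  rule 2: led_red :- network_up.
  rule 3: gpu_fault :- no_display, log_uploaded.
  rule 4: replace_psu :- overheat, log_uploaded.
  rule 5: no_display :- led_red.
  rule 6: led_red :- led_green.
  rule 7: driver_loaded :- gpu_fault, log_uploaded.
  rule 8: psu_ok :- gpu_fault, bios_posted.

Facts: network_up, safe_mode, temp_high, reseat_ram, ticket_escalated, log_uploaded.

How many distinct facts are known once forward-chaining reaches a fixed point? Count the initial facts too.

12

Round 1: rule 1 [bios_posted :- network_up.]; rule 2 [led_red :- network_up.]. New: bios_posted, led_red.
Round 2: rule 5 [no_display :- led_red.]. New: no_display.
Round 3: rule 3 [gpu_fault :- no_display, log_uploaded.]. New: gpu_fault.
Round 4: rule 7 [driver_loaded :- gpu_fault, log_uploaded.]; rule 8 [psu_ok :- gpu_fault, bios_posted.]. New: driver_loaded, psu_ok.
Closure: {bios_posted, driver_loaded, gpu_fault, led_red, log_uploaded, network_up, no_display, psu_ok, reseat_ram, safe_mode, temp_high, ticket_escalated} — 12 facts.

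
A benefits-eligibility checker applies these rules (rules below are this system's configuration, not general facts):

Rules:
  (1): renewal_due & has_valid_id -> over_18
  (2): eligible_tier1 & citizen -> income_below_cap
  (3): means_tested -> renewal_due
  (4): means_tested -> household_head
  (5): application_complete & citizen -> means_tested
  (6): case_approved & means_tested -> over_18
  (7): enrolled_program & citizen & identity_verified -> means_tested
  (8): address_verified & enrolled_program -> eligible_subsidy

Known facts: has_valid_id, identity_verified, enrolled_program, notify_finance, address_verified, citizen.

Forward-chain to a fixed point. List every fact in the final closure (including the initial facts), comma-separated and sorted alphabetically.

Round 1: (7) [enrolled_program & citizen & identity_verified -> means_tested]; (8) [address_verified & enrolled_program -> eligible_subsidy]. Adds means_tested, eligible_subsidy.
Round 2: (3) [means_tested -> renewal_due]; (4) [means_tested -> household_head]. Adds renewal_due, household_head.
Round 3: (1) [renewal_due & has_valid_id -> over_18]. Adds over_18.

address_verified, citizen, eligible_subsidy, enrolled_program, has_valid_id, household_head, identity_verified, means_tested, notify_finance, over_18, renewal_due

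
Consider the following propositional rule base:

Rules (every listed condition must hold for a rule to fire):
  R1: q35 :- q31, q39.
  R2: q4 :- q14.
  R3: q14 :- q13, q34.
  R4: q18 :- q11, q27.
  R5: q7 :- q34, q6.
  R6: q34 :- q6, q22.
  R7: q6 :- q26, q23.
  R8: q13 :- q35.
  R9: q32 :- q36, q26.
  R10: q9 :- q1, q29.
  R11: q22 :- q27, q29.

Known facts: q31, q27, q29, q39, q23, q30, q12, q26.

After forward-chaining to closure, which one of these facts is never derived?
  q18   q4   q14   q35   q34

Round 1: R1 [q35 :- q31, q39.]; R7 [q6 :- q26, q23.]; R11 [q22 :- q27, q29.]. New: q35, q6, q22.
Round 2: R6 [q34 :- q6, q22.]; R8 [q13 :- q35.]. New: q34, q13.
Round 3: R3 [q14 :- q13, q34.]; R5 [q7 :- q34, q6.]. New: q14, q7.
Round 4: R2 [q4 :- q14.]. New: q4.
Derived: q14 (round 3), q34 (round 2), q4 (round 4), q35 (round 1). q18 never appears in any round.

q18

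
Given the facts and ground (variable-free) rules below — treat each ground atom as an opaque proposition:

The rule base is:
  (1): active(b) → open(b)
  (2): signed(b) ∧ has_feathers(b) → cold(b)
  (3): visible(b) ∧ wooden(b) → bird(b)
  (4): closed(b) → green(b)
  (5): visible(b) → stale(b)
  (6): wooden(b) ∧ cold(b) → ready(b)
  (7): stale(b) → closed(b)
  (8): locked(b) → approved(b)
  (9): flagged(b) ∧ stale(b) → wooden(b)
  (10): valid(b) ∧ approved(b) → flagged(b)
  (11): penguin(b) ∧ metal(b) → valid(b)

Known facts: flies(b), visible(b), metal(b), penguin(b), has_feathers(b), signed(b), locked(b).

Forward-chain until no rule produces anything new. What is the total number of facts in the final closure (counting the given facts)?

17

[1] (2) [signed(b) ∧ has_feathers(b) → cold(b)]; (5) [visible(b) → stale(b)]; (8) [locked(b) → approved(b)]; (11) [penguin(b) ∧ metal(b) → valid(b)]. ⇒ new: cold(b), stale(b), approved(b), valid(b).
[2] (7) [stale(b) → closed(b)]; (10) [valid(b) ∧ approved(b) → flagged(b)]. ⇒ new: closed(b), flagged(b).
[3] (4) [closed(b) → green(b)]; (9) [flagged(b) ∧ stale(b) → wooden(b)]. ⇒ new: green(b), wooden(b).
[4] (3) [visible(b) ∧ wooden(b) → bird(b)]; (6) [wooden(b) ∧ cold(b) → ready(b)]. ⇒ new: bird(b), ready(b).
Closure: {approved(b), bird(b), closed(b), cold(b), flagged(b), flies(b), green(b), has_feathers(b), locked(b), metal(b), penguin(b), ready(b), signed(b), stale(b), valid(b), visible(b), wooden(b)} — 17 facts.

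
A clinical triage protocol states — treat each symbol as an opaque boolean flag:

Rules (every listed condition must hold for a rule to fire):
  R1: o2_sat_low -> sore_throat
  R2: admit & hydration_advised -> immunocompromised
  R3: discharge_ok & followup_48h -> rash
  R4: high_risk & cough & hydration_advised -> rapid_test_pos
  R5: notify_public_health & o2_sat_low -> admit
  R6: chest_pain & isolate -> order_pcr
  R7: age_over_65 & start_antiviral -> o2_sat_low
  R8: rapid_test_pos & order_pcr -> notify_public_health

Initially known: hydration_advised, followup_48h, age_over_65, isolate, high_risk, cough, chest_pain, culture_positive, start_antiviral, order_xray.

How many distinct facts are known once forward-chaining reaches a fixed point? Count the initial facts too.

17

Round 1: R4 [high_risk & cough & hydration_advised -> rapid_test_pos]; R6 [chest_pain & isolate -> order_pcr]; R7 [age_over_65 & start_antiviral -> o2_sat_low]. Adds rapid_test_pos, order_pcr, o2_sat_low.
Round 2: R1 [o2_sat_low -> sore_throat]; R8 [rapid_test_pos & order_pcr -> notify_public_health]. Adds sore_throat, notify_public_health.
Round 3: R5 [notify_public_health & o2_sat_low -> admit]. Adds admit.
Round 4: R2 [admit & hydration_advised -> immunocompromised]. Adds immunocompromised.
Closure: {admit, age_over_65, chest_pain, cough, culture_positive, followup_48h, high_risk, hydration_advised, immunocompromised, isolate, notify_public_health, o2_sat_low, order_pcr, order_xray, rapid_test_pos, sore_throat, start_antiviral} — 17 facts.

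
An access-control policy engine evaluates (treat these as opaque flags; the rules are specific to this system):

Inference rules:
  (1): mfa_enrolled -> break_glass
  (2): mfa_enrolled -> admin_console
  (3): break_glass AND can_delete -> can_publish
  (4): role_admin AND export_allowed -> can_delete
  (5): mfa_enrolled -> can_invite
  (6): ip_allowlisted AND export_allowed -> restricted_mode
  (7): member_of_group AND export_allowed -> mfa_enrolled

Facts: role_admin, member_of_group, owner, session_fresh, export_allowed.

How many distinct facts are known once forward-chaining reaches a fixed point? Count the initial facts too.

11

Round 1 fires (4), (7), giving can_delete, mfa_enrolled.
Round 2 fires (1), (2), (5), giving break_glass, admin_console, can_invite.
Round 3 fires (3), giving can_publish.
Closure: {admin_console, break_glass, can_delete, can_invite, can_publish, export_allowed, member_of_group, mfa_enrolled, owner, role_admin, session_fresh} — 11 facts.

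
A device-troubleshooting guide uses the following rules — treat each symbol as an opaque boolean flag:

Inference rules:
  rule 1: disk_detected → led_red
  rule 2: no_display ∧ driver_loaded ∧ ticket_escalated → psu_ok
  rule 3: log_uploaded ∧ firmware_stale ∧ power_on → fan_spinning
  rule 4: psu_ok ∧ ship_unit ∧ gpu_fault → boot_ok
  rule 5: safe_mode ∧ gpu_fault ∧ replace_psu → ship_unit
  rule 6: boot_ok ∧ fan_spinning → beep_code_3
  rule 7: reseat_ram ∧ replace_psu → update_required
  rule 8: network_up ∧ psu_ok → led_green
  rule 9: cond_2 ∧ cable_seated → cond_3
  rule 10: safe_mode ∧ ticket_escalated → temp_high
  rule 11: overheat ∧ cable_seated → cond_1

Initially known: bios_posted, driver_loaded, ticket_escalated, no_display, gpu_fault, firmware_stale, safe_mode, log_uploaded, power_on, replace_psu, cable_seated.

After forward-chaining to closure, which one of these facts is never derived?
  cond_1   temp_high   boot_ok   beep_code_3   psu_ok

Round 1 fires rule 2, rule 3, rule 5, rule 10, giving psu_ok, fan_spinning, ship_unit, temp_high.
Round 2 fires rule 4, giving boot_ok.
Round 3 fires rule 6, giving beep_code_3.
Derived: beep_code_3 (round 3), temp_high (round 1), boot_ok (round 2), psu_ok (round 1). cond_1 never appears in any round.

cond_1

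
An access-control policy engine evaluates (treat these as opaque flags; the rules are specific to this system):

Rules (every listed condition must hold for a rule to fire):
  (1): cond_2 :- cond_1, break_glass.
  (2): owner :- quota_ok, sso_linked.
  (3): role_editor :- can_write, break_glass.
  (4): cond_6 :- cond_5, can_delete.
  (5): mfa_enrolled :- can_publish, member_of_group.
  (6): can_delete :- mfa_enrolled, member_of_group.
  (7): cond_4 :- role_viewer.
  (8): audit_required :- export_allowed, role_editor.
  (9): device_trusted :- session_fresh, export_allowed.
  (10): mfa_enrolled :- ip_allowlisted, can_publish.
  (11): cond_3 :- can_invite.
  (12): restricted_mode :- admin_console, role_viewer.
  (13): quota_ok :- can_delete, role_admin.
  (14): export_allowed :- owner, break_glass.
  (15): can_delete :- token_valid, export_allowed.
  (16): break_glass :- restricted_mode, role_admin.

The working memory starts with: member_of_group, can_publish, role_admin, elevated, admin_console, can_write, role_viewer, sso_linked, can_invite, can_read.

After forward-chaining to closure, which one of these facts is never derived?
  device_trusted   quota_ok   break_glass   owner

device_trusted

[1] (5) [mfa_enrolled :- can_publish, member_of_group.]; (7) [cond_4 :- role_viewer.]; (11) [cond_3 :- can_invite.]; (12) [restricted_mode :- admin_console, role_viewer.]. ⇒ new: mfa_enrolled, cond_4, cond_3, restricted_mode.
[2] (6) [can_delete :- mfa_enrolled, member_of_group.]; (16) [break_glass :- restricted_mode, role_admin.]. ⇒ new: can_delete, break_glass.
[3] (3) [role_editor :- can_write, break_glass.]; (13) [quota_ok :- can_delete, role_admin.]. ⇒ new: role_editor, quota_ok.
[4] (2) [owner :- quota_ok, sso_linked.]. ⇒ new: owner.
[5] (14) [export_allowed :- owner, break_glass.]. ⇒ new: export_allowed.
[6] (8) [audit_required :- export_allowed, role_editor.]. ⇒ new: audit_required.
Derived: owner (round 4), quota_ok (round 3), break_glass (round 2). device_trusted never appears in any round.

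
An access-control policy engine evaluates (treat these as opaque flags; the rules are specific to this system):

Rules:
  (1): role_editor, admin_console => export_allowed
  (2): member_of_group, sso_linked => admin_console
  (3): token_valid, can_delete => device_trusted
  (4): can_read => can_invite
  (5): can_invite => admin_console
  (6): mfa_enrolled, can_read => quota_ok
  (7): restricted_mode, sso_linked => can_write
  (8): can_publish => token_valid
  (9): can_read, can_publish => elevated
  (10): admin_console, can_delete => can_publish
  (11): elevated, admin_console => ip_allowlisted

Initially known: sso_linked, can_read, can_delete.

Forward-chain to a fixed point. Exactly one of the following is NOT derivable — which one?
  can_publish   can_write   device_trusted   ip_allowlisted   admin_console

Round 1 fires (4), giving can_invite.
Round 2 fires (5), giving admin_console.
Round 3 fires (10), giving can_publish.
Round 4 fires (8), (9), giving token_valid, elevated.
Round 5 fires (3), (11), giving device_trusted, ip_allowlisted.
Derived: admin_console (round 2), can_publish (round 3), ip_allowlisted (round 5), device_trusted (round 5). can_write never appears in any round.

can_write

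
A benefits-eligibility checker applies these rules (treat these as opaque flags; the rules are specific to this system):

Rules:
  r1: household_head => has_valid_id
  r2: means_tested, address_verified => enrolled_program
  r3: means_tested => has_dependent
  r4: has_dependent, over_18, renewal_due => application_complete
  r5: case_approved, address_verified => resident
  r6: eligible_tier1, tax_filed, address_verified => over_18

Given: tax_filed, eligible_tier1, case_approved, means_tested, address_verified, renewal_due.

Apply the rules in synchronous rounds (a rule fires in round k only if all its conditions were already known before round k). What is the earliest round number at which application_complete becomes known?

2

Round 1: r2 [means_tested, address_verified => enrolled_program]; r3 [means_tested => has_dependent]; r5 [case_approved, address_verified => resident]; r6 [eligible_tier1, tax_filed, address_verified => over_18]. Adds enrolled_program, has_dependent, resident, over_18.
Round 2: r4 [has_dependent, over_18, renewal_due => application_complete]. Adds application_complete.
application_complete first appears in round 2.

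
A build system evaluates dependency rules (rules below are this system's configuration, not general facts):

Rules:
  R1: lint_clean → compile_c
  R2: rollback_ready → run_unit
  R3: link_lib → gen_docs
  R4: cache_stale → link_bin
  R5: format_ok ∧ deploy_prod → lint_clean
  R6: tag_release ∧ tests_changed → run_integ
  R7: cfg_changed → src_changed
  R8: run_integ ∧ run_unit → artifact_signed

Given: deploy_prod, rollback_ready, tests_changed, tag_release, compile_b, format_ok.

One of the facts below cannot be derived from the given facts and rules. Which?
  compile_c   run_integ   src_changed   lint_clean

Round 1: R2 [rollback_ready → run_unit]; R5 [format_ok ∧ deploy_prod → lint_clean]; R6 [tag_release ∧ tests_changed → run_integ]. Adds run_unit, lint_clean, run_integ.
Round 2: R1 [lint_clean → compile_c]; R8 [run_integ ∧ run_unit → artifact_signed]. Adds compile_c, artifact_signed.
Derived: compile_c (round 2), run_integ (round 1), lint_clean (round 1). src_changed never appears in any round.

src_changed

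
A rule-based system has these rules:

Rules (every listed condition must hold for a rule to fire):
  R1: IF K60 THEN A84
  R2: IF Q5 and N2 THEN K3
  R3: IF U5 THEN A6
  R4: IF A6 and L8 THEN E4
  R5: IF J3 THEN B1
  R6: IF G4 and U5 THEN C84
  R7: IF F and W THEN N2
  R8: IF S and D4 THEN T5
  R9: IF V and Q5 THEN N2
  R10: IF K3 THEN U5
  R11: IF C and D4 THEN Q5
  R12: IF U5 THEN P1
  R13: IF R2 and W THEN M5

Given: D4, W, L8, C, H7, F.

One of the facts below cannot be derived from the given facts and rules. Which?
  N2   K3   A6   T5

T5

Round 1: R7 [IF F and W THEN N2]; R11 [IF C and D4 THEN Q5]. Adds N2, Q5.
Round 2: R2 [IF Q5 and N2 THEN K3]. Adds K3.
Round 3: R10 [IF K3 THEN U5]. Adds U5.
Round 4: R3 [IF U5 THEN A6]; R12 [IF U5 THEN P1]. Adds A6, P1.
Round 5: R4 [IF A6 and L8 THEN E4]. Adds E4.
Derived: N2 (round 1), A6 (round 4), K3 (round 2). T5 never appears in any round.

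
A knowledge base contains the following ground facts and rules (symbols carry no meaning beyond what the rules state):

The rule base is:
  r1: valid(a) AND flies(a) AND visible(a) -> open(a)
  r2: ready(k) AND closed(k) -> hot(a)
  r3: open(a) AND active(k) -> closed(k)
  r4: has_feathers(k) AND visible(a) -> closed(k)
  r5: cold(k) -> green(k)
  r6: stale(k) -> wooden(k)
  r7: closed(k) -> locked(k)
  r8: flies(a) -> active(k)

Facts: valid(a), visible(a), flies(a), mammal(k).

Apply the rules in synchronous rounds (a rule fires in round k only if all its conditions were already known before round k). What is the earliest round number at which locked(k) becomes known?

3

[1] r1 [valid(a) AND flies(a) AND visible(a) -> open(a)]; r8 [flies(a) -> active(k)]. ⇒ new: open(a), active(k).
[2] r3 [open(a) AND active(k) -> closed(k)]. ⇒ new: closed(k).
[3] r7 [closed(k) -> locked(k)]. ⇒ new: locked(k).
locked(k) first appears in round 3.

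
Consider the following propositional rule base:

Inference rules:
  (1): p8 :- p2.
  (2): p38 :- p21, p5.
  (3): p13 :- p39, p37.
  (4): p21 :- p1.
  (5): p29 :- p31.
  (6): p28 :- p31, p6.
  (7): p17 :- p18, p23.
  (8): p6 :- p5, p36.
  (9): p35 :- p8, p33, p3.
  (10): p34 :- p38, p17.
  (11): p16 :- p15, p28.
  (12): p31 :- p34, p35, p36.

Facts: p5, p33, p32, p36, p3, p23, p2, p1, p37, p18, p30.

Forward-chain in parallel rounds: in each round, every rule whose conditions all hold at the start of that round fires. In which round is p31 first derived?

4

Round 1 fires (1), (4), (7), (8), giving p8, p21, p17, p6.
Round 2 fires (2), (9), giving p38, p35.
Round 3 fires (10), giving p34.
Round 4 fires (12), giving p31.
p31 first appears in round 4.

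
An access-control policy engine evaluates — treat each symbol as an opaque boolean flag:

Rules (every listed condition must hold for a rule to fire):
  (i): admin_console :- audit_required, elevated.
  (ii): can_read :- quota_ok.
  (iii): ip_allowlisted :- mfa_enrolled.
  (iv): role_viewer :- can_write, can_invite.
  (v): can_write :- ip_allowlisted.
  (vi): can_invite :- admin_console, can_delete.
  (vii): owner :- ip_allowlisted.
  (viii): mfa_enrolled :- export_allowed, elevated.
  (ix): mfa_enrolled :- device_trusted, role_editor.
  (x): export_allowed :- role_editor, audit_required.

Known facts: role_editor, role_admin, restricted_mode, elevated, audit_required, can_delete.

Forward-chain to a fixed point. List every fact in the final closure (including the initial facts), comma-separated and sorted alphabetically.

Round 1 — (i), (x), derive admin_console, export_allowed.
Round 2 — (vi), (viii), derive can_invite, mfa_enrolled.
Round 3 — (iii), derive ip_allowlisted.
Round 4 — (v), (vii), derive can_write, owner.
Round 5 — (iv), derive role_viewer.

admin_console, audit_required, can_delete, can_invite, can_write, elevated, export_allowed, ip_allowlisted, mfa_enrolled, owner, restricted_mode, role_admin, role_editor, role_viewer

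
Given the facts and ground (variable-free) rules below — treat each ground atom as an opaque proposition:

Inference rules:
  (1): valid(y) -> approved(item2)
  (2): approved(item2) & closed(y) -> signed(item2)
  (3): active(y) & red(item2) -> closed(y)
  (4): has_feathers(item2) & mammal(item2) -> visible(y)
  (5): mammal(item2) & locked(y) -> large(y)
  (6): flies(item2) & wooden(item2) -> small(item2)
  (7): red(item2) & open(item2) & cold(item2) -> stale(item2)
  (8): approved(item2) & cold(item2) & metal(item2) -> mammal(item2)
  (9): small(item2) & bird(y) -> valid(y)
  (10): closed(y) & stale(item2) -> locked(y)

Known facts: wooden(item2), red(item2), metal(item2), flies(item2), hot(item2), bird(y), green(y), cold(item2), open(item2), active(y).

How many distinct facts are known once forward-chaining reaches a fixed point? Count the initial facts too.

Round 1 — (3), (6), (7), derive closed(y), small(item2), stale(item2).
Round 2 — (9), (10), derive valid(y), locked(y).
Round 3 — (1), derive approved(item2).
Round 4 — (2), (8), derive signed(item2), mammal(item2).
Round 5 — (5), derive large(y).
Closure: {active(y), approved(item2), bird(y), closed(y), cold(item2), flies(item2), green(y), hot(item2), large(y), locked(y), mammal(item2), metal(item2), open(item2), red(item2), signed(item2), small(item2), stale(item2), valid(y), wooden(item2)} — 19 facts.

19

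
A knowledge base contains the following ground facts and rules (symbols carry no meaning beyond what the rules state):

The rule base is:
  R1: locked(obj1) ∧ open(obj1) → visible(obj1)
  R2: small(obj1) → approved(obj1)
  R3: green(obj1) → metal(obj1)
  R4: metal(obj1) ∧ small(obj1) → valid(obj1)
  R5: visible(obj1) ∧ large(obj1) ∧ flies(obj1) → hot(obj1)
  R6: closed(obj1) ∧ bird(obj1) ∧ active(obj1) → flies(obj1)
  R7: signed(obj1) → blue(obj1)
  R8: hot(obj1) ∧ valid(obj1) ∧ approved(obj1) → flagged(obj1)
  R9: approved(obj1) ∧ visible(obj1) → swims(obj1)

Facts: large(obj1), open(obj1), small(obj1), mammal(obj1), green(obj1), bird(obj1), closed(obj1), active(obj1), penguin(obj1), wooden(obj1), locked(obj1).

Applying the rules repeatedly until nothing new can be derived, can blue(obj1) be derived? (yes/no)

[1] R1 [locked(obj1) ∧ open(obj1) → visible(obj1)]; R2 [small(obj1) → approved(obj1)]; R3 [green(obj1) → metal(obj1)]; R6 [closed(obj1) ∧ bird(obj1) ∧ active(obj1) → flies(obj1)]. ⇒ new: visible(obj1), approved(obj1), metal(obj1), flies(obj1).
[2] R4 [metal(obj1) ∧ small(obj1) → valid(obj1)]; R5 [visible(obj1) ∧ large(obj1) ∧ flies(obj1) → hot(obj1)]; R9 [approved(obj1) ∧ visible(obj1) → swims(obj1)]. ⇒ new: valid(obj1), hot(obj1), swims(obj1).
[3] R8 [hot(obj1) ∧ valid(obj1) ∧ approved(obj1) → flagged(obj1)]. ⇒ new: flagged(obj1).
Fixed point reached. blue(obj1) is concluded only by R7; R7 needs signed(obj1) (never derived).

no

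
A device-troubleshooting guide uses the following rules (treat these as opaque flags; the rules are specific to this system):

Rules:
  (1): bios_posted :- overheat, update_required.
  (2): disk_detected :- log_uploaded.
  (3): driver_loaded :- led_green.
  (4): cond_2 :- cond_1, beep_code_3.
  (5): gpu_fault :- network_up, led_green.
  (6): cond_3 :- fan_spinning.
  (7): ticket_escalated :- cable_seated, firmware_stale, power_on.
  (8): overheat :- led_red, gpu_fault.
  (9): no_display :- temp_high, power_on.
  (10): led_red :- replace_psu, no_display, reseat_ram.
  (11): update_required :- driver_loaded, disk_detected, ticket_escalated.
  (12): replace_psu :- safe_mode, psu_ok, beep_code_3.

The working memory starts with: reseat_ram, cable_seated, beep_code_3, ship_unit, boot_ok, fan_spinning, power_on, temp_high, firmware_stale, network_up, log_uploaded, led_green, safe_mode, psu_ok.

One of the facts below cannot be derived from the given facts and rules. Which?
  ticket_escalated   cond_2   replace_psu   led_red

Round 1: (2) [disk_detected :- log_uploaded.]; (3) [driver_loaded :- led_green.]; (5) [gpu_fault :- network_up, led_green.]; (6) [cond_3 :- fan_spinning.]; (7) [ticket_escalated :- cable_seated, firmware_stale, power_on.]; (9) [no_display :- temp_high, power_on.]; (12) [replace_psu :- safe_mode, psu_ok, beep_code_3.]. Adds disk_detected, driver_loaded, gpu_fault, cond_3, ticket_escalated, no_display, replace_psu.
Round 2: (10) [led_red :- replace_psu, no_display, reseat_ram.]; (11) [update_required :- driver_loaded, disk_detected, ticket_escalated.]. Adds led_red, update_required.
Round 3: (8) [overheat :- led_red, gpu_fault.]. Adds overheat.
Round 4: (1) [bios_posted :- overheat, update_required.]. Adds bios_posted.
Derived: led_red (round 2), ticket_escalated (round 1), replace_psu (round 1). cond_2 never appears in any round.

cond_2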